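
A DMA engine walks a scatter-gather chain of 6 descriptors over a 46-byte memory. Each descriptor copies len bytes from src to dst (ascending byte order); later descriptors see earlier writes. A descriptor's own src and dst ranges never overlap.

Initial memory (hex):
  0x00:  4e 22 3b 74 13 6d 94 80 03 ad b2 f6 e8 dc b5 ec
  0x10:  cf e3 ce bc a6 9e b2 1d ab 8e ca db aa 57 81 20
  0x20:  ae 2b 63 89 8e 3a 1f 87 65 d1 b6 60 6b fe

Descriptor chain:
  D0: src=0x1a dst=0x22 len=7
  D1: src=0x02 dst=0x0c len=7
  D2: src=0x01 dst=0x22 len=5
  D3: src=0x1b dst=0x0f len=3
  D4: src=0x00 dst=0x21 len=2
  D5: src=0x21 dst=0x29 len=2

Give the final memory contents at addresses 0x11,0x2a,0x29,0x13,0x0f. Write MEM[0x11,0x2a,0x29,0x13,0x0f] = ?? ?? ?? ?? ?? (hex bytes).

MEM[0x11,0x2a,0x29,0x13,0x0f] = 57 22 4e bc db

#0 dst[0x22+7] := {0xca,0xdb,0xaa,0x57,0x81,0x20,0xae}
#1 dst[0x0c+7] := {0x3b,0x74,0x13,0x6d,0x94,0x80,0x03}
#2 dst[0x22+5] := {0x22,0x3b,0x74,0x13,0x6d}
#3 dst[0x0f+3] := {0xdb,0xaa,0x57}
#4 dst[0x21+2] := {0x4e,0x22}
#5 dst[0x29+2] := {0x4e,0x22}
query mem[0x11]=0x57, mem[0x2a]=0x22, mem[0x29]=0x4e, mem[0x13]=0xbc, mem[0x0f]=0xdb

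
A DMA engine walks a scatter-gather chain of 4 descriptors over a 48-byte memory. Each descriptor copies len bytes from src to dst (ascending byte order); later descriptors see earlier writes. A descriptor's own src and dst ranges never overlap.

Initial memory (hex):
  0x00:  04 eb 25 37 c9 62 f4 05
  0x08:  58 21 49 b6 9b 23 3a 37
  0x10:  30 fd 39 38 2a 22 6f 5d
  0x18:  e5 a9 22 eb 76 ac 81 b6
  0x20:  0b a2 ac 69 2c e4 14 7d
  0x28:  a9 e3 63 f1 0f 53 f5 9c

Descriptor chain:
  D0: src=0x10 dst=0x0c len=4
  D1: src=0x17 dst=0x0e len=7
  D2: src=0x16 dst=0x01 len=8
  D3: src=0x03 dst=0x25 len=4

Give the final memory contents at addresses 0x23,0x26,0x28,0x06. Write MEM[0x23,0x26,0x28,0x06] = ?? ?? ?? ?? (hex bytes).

  after D0: wrote 4B at 0x0c = 30fd3938
  after D1: wrote 7B at 0x0e = 5de5a922eb76ac
  after D2: wrote 8B at 0x01 = 6f5de5a922eb76ac
  after D3: wrote 4B at 0x25 = e5a922eb
query mem[0x23]=0x69, mem[0x26]=0xa9, mem[0x28]=0xeb, mem[0x06]=0xeb

MEM[0x23,0x26,0x28,0x06] = 69 a9 eb eb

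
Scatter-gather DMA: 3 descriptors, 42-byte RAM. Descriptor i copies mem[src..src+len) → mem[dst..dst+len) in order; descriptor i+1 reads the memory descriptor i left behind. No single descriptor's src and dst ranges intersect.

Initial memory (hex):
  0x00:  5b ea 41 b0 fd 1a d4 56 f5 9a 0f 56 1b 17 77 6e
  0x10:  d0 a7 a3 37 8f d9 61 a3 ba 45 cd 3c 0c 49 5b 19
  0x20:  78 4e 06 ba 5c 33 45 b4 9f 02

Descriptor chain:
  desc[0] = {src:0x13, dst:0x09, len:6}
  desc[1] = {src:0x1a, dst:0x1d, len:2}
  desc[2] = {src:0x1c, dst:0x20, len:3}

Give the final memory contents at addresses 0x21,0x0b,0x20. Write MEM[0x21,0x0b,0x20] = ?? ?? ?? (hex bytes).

MEM[0x21,0x0b,0x20] = cd d9 0c

  after D0: wrote 6B at 0x09 = 378fd961a3ba
  after D1: wrote 2B at 0x1d = cd3c
  after D2: wrote 3B at 0x20 = 0ccd3c
query mem[0x21]=0xcd, mem[0x0b]=0xd9, mem[0x20]=0x0c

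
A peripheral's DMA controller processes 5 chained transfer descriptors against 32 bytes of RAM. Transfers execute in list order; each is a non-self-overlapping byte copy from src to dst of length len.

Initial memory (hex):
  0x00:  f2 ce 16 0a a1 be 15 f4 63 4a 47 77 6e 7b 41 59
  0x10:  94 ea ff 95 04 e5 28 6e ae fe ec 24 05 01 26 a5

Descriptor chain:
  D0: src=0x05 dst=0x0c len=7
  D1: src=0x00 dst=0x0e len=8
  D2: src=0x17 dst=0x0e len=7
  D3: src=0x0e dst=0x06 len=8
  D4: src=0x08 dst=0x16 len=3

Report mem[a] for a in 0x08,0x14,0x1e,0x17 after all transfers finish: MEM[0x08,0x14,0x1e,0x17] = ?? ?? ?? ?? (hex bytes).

MEM[0x08,0x14,0x1e,0x17] = fe 01 26 ec

D0: mem[0x0c..0x12] <- [be 15 f4 63 4a 47 77]
D1: mem[0x0e..0x15] <- [f2 ce 16 0a a1 be 15 f4]
D2: mem[0x0e..0x14] <- [6e ae fe ec 24 05 01]
D3: mem[0x06..0x0d] <- [6e ae fe ec 24 05 01 f4]
D4: mem[0x16..0x18] <- [fe ec 24]
query mem[0x08]=0xfe, mem[0x14]=0x01, mem[0x1e]=0x26, mem[0x17]=0xec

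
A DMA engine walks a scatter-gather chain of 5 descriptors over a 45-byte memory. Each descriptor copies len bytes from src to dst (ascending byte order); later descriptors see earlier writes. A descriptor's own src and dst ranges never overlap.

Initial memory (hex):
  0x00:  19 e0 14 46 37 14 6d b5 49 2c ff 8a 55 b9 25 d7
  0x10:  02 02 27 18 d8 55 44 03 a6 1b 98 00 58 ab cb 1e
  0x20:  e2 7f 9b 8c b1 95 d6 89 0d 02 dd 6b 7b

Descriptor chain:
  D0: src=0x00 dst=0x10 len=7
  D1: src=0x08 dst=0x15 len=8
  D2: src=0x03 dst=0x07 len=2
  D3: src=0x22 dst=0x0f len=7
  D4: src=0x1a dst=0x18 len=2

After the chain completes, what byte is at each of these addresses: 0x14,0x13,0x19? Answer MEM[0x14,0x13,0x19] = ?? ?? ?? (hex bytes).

#0 dst[0x10+7] := {0x19,0xe0,0x14,0x46,0x37,0x14,0x6d}
#1 dst[0x15+8] := {0x49,0x2c,0xff,0x8a,0x55,0xb9,0x25,0xd7}
#2 dst[0x07+2] := {0x46,0x37}
#3 dst[0x0f+7] := {0x9b,0x8c,0xb1,0x95,0xd6,0x89,0x0d}
#4 dst[0x18+2] := {0xb9,0x25}
query mem[0x14]=0x89, mem[0x13]=0xd6, mem[0x19]=0x25

MEM[0x14,0x13,0x19] = 89 d6 25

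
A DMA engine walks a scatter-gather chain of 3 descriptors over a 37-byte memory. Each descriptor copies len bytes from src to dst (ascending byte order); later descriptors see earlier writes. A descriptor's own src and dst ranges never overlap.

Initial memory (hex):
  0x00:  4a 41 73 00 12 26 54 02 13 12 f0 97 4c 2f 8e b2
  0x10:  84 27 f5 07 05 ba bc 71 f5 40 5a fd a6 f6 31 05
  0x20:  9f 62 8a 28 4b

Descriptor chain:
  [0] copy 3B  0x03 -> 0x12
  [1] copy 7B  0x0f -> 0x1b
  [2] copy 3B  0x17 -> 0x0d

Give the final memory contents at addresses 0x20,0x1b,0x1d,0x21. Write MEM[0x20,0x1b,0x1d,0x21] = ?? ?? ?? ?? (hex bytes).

D0: mem[0x12..0x14] <- [00 12 26]
D1: mem[0x1b..0x21] <- [b2 84 27 00 12 26 ba]
D2: mem[0x0d..0x0f] <- [71 f5 40]
query mem[0x20]=0x26, mem[0x1b]=0xb2, mem[0x1d]=0x27, mem[0x21]=0xba

MEM[0x20,0x1b,0x1d,0x21] = 26 b2 27 ba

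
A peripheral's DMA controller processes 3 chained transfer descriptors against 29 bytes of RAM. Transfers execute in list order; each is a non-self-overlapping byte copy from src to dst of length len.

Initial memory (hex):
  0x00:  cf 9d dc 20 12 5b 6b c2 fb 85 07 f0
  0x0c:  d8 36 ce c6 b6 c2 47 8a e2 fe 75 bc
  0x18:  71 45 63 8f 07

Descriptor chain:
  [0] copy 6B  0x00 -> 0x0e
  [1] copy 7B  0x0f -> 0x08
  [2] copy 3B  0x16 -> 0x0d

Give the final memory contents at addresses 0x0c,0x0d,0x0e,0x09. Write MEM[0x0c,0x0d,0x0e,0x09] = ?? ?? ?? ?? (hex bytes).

[0] 0x00->0x0e len=6 : cf 9d dc 20 12 5b
[1] 0x0f->0x08 len=7 : 9d dc 20 12 5b e2 fe
[2] 0x16->0x0d len=3 : 75 bc 71
query mem[0x0c]=0x5b, mem[0x0d]=0x75, mem[0x0e]=0xbc, mem[0x09]=0xdc

MEM[0x0c,0x0d,0x0e,0x09] = 5b 75 bc dc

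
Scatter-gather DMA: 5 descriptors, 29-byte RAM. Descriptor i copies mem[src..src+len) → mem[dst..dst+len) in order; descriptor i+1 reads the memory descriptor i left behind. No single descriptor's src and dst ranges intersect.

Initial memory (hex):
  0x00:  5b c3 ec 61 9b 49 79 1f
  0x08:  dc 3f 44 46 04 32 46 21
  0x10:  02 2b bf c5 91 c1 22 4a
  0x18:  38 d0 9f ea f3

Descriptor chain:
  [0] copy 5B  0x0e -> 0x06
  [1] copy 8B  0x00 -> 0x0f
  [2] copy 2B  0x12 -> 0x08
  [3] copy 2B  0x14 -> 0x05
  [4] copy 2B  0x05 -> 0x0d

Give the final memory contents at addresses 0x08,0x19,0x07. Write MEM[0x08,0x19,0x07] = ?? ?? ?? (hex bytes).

D0: mem[0x06..0x0a] <- [46 21 02 2b bf]
D1: mem[0x0f..0x16] <- [5b c3 ec 61 9b 49 46 21]
D2: mem[0x08..0x09] <- [61 9b]
D3: mem[0x05..0x06] <- [49 46]
D4: mem[0x0d..0x0e] <- [49 46]
query mem[0x08]=0x61, mem[0x19]=0xd0, mem[0x07]=0x21

MEM[0x08,0x19,0x07] = 61 d0 21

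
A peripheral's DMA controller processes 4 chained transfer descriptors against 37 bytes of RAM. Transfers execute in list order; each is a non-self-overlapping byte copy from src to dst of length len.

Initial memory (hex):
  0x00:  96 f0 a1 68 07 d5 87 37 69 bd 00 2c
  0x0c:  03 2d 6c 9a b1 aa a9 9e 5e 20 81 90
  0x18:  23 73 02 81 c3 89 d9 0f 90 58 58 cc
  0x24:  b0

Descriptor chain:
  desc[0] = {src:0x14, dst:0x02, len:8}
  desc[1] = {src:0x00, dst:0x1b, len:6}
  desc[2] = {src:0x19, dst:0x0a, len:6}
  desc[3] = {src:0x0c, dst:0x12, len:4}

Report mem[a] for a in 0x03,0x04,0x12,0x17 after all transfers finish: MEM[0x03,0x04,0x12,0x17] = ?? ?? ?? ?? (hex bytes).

MEM[0x03,0x04,0x12,0x17] = 20 81 96 90

D0: mem[0x02..0x09] <- [5e 20 81 90 23 73 02 81]
D1: mem[0x1b..0x20] <- [96 f0 5e 20 81 90]
D2: mem[0x0a..0x0f] <- [73 02 96 f0 5e 20]
D3: mem[0x12..0x15] <- [96 f0 5e 20]
query mem[0x03]=0x20, mem[0x04]=0x81, mem[0x12]=0x96, mem[0x17]=0x90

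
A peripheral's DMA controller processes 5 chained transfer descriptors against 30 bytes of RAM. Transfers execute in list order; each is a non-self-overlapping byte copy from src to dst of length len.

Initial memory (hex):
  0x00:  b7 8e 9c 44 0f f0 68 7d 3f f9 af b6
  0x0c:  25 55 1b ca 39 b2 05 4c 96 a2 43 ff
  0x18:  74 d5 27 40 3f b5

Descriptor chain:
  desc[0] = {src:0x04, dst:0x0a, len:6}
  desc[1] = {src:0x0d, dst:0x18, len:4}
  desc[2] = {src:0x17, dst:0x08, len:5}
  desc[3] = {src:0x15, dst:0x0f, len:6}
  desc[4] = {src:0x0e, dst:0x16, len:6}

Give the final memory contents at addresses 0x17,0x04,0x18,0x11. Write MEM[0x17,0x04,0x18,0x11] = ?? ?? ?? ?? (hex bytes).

  after D0: wrote 6B at 0x0a = 0ff0687d3ff9
  after D1: wrote 4B at 0x18 = 7d3ff939
  after D2: wrote 5B at 0x08 = ff7d3ff939
  after D3: wrote 6B at 0x0f = a243ff7d3ff9
  after D4: wrote 6B at 0x16 = 3fa243ff7d3f
query mem[0x17]=0xa2, mem[0x04]=0x0f, mem[0x18]=0x43, mem[0x11]=0xff

MEM[0x17,0x04,0x18,0x11] = a2 0f 43 ff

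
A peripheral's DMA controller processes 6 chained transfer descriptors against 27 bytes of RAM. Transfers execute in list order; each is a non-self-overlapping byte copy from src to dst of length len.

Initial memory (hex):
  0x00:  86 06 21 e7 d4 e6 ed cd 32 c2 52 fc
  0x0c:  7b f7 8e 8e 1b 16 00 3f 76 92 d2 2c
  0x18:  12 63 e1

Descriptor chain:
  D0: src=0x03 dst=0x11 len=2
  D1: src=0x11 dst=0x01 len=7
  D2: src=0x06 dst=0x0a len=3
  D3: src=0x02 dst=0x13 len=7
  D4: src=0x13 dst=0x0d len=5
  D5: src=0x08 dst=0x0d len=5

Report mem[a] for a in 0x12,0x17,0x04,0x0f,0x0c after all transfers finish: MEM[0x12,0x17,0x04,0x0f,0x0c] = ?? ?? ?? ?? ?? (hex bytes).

MEM[0x12,0x17,0x04,0x0f,0x0c] = d4 d2 76 d2 32

  after D0: wrote 2B at 0x11 = e7d4
  after D1: wrote 7B at 0x01 = e7d43f7692d22c
  after D2: wrote 3B at 0x0a = d22c32
  after D3: wrote 7B at 0x13 = d43f7692d22c32
  after D4: wrote 5B at 0x0d = d43f7692d2
  after D5: wrote 5B at 0x0d = 32c2d22c32
query mem[0x12]=0xd4, mem[0x17]=0xd2, mem[0x04]=0x76, mem[0x0f]=0xd2, mem[0x0c]=0x32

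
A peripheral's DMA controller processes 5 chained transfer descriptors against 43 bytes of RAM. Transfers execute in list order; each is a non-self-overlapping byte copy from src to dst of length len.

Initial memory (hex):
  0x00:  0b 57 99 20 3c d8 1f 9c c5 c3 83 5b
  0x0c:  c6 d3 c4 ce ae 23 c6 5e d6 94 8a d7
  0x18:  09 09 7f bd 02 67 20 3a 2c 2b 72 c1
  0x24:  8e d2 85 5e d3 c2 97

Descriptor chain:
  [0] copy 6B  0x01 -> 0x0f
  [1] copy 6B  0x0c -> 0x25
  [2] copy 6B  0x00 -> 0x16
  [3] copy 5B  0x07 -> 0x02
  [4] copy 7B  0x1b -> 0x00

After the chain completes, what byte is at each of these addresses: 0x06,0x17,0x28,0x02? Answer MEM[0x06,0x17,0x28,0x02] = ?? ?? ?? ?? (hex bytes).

MEM[0x06,0x17,0x28,0x02] = 2b 57 57 67

  after D0: wrote 6B at 0x0f = 5799203cd81f
  after D1: wrote 6B at 0x25 = c6d3c4579920
  after D2: wrote 6B at 0x16 = 0b5799203cd8
  after D3: wrote 5B at 0x02 = 9cc5c3835b
  after D4: wrote 7B at 0x00 = d80267203a2c2b
query mem[0x06]=0x2b, mem[0x17]=0x57, mem[0x28]=0x57, mem[0x02]=0x67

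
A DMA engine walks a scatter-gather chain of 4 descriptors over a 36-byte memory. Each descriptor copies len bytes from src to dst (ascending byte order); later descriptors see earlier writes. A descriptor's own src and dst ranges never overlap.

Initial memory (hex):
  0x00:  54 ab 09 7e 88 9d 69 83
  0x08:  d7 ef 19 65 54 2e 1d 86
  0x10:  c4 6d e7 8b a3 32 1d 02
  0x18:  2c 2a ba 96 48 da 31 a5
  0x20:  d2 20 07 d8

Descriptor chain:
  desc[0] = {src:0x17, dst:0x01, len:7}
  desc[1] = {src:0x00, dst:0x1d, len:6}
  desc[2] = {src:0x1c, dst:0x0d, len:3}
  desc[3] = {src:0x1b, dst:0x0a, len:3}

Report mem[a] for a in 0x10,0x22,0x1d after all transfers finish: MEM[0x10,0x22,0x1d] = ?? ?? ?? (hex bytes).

MEM[0x10,0x22,0x1d] = c4 96 54

#0 dst[0x01+7] := {0x02,0x2c,0x2a,0xba,0x96,0x48,0xda}
#1 dst[0x1d+6] := {0x54,0x02,0x2c,0x2a,0xba,0x96}
#2 dst[0x0d+3] := {0x48,0x54,0x02}
#3 dst[0x0a+3] := {0x96,0x48,0x54}
query mem[0x10]=0xc4, mem[0x22]=0x96, mem[0x1d]=0x54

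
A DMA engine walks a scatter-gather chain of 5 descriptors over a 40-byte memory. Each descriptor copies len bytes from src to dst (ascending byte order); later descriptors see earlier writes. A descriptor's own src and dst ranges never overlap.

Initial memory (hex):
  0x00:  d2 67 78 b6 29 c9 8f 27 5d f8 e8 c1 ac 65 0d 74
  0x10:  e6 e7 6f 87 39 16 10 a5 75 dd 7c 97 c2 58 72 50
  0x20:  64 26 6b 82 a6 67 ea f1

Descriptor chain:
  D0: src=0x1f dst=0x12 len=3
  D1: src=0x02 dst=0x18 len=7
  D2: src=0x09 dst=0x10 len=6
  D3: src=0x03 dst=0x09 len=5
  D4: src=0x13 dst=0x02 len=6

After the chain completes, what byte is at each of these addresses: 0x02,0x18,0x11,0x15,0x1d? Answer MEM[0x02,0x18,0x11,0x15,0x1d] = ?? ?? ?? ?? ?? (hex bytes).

  after D0: wrote 3B at 0x12 = 506426
  after D1: wrote 7B at 0x18 = 78b629c98f275d
  after D2: wrote 6B at 0x10 = f8e8c1ac650d
  after D3: wrote 5B at 0x09 = b629c98f27
  after D4: wrote 6B at 0x02 = ac650d10a578
query mem[0x02]=0xac, mem[0x18]=0x78, mem[0x11]=0xe8, mem[0x15]=0x0d, mem[0x1d]=0x27

MEM[0x02,0x18,0x11,0x15,0x1d] = ac 78 e8 0d 27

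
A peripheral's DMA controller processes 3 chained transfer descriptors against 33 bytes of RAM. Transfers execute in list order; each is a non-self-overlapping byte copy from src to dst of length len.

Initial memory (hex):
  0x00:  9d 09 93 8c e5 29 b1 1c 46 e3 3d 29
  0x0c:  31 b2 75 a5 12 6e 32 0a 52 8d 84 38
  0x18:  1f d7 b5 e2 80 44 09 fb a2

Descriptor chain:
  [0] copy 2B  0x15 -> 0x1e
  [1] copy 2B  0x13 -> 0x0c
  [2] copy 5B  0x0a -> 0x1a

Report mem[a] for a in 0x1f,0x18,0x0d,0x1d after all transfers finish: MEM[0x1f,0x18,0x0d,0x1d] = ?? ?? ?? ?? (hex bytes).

MEM[0x1f,0x18,0x0d,0x1d] = 84 1f 52 52

D0: mem[0x1e..0x1f] <- [8d 84]
D1: mem[0x0c..0x0d] <- [0a 52]
D2: mem[0x1a..0x1e] <- [3d 29 0a 52 75]
query mem[0x1f]=0x84, mem[0x18]=0x1f, mem[0x0d]=0x52, mem[0x1d]=0x52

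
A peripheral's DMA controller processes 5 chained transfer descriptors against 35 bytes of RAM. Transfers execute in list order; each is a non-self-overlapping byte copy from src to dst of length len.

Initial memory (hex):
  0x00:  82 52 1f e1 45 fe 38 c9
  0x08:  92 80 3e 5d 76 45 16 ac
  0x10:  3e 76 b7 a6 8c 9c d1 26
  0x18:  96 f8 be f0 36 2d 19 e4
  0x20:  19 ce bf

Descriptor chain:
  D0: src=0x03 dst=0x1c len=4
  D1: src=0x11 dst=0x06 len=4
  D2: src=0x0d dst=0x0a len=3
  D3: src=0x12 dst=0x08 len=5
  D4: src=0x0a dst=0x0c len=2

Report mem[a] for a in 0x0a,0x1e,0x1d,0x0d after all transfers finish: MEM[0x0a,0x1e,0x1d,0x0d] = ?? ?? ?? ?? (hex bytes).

MEM[0x0a,0x1e,0x1d,0x0d] = 8c fe 45 9c

[0] 0x03->0x1c len=4 : e1 45 fe 38
[1] 0x11->0x06 len=4 : 76 b7 a6 8c
[2] 0x0d->0x0a len=3 : 45 16 ac
[3] 0x12->0x08 len=5 : b7 a6 8c 9c d1
[4] 0x0a->0x0c len=2 : 8c 9c
query mem[0x0a]=0x8c, mem[0x1e]=0xfe, mem[0x1d]=0x45, mem[0x0d]=0x9c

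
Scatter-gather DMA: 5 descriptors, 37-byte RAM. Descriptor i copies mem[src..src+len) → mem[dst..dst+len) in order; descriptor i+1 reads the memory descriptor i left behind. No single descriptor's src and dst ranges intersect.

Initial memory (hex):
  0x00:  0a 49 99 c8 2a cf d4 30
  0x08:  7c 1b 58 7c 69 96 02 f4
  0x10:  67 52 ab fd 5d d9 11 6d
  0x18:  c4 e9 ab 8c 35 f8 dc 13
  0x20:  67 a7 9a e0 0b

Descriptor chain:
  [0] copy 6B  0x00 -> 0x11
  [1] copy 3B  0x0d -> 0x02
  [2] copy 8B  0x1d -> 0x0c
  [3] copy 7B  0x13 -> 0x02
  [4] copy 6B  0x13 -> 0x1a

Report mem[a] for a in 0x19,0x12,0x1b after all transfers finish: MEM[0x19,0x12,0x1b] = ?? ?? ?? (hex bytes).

MEM[0x19,0x12,0x1b] = e9 e0 c8

[0] 0x00->0x11 len=6 : 0a 49 99 c8 2a cf
[1] 0x0d->0x02 len=3 : 96 02 f4
[2] 0x1d->0x0c len=8 : f8 dc 13 67 a7 9a e0 0b
[3] 0x13->0x02 len=7 : 0b c8 2a cf 6d c4 e9
[4] 0x13->0x1a len=6 : 0b c8 2a cf 6d c4
query mem[0x19]=0xe9, mem[0x12]=0xe0, mem[0x1b]=0xc8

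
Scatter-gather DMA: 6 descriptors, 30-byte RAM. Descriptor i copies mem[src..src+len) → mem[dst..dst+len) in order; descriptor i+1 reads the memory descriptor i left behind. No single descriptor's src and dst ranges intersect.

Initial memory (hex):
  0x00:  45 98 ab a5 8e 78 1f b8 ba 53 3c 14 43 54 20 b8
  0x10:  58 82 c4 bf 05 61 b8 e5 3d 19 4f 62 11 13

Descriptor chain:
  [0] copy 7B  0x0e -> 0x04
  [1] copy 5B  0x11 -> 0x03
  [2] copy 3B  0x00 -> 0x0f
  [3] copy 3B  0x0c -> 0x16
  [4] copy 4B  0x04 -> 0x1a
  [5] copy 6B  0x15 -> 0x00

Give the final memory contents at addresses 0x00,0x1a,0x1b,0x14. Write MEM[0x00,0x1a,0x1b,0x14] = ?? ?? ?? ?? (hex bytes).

MEM[0x00,0x1a,0x1b,0x14] = 61 c4 bf 05

#0 dst[0x04+7] := {0x20,0xb8,0x58,0x82,0xc4,0xbf,0x05}
#1 dst[0x03+5] := {0x82,0xc4,0xbf,0x05,0x61}
#2 dst[0x0f+3] := {0x45,0x98,0xab}
#3 dst[0x16+3] := {0x43,0x54,0x20}
#4 dst[0x1a+4] := {0xc4,0xbf,0x05,0x61}
#5 dst[0x00+6] := {0x61,0x43,0x54,0x20,0x19,0xc4}
query mem[0x00]=0x61, mem[0x1a]=0xc4, mem[0x1b]=0xbf, mem[0x14]=0x05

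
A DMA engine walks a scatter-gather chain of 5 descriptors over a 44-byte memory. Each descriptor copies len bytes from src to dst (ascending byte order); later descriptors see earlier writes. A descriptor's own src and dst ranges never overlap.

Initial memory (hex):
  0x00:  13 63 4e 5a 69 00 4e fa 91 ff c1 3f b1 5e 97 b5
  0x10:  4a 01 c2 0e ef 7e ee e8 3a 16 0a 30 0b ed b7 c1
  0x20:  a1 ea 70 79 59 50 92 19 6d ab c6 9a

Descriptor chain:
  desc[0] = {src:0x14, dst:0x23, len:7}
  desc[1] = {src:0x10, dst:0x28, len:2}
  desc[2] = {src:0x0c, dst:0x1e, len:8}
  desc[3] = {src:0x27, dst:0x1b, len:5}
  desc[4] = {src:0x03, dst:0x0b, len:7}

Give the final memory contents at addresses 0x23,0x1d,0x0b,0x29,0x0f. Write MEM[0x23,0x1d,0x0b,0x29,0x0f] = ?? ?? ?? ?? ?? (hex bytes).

MEM[0x23,0x1d,0x0b,0x29,0x0f] = 01 01 5a 01 fa

D0: mem[0x23..0x29] <- [ef 7e ee e8 3a 16 0a]
D1: mem[0x28..0x29] <- [4a 01]
D2: mem[0x1e..0x25] <- [b1 5e 97 b5 4a 01 c2 0e]
D3: mem[0x1b..0x1f] <- [3a 4a 01 c6 9a]
D4: mem[0x0b..0x11] <- [5a 69 00 4e fa 91 ff]
query mem[0x23]=0x01, mem[0x1d]=0x01, mem[0x0b]=0x5a, mem[0x29]=0x01, mem[0x0f]=0xfa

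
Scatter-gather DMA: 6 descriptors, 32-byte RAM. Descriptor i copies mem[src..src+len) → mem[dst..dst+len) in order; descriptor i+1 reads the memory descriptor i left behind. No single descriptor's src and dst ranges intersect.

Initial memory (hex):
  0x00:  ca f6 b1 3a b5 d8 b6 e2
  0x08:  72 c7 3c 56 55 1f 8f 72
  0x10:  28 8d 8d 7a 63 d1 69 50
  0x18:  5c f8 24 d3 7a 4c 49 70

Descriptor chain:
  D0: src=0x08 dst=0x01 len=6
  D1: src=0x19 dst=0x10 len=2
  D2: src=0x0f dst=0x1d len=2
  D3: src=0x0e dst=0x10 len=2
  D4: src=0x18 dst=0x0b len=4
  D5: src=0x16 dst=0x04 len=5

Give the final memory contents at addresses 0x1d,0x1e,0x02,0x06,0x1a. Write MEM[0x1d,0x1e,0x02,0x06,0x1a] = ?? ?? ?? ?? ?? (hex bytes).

MEM[0x1d,0x1e,0x02,0x06,0x1a] = 72 f8 c7 5c 24

  after D0: wrote 6B at 0x01 = 72c73c56551f
  after D1: wrote 2B at 0x10 = f824
  after D2: wrote 2B at 0x1d = 72f8
  after D3: wrote 2B at 0x10 = 8f72
  after D4: wrote 4B at 0x0b = 5cf824d3
  after D5: wrote 5B at 0x04 = 69505cf824
query mem[0x1d]=0x72, mem[0x1e]=0xf8, mem[0x02]=0xc7, mem[0x06]=0x5c, mem[0x1a]=0x24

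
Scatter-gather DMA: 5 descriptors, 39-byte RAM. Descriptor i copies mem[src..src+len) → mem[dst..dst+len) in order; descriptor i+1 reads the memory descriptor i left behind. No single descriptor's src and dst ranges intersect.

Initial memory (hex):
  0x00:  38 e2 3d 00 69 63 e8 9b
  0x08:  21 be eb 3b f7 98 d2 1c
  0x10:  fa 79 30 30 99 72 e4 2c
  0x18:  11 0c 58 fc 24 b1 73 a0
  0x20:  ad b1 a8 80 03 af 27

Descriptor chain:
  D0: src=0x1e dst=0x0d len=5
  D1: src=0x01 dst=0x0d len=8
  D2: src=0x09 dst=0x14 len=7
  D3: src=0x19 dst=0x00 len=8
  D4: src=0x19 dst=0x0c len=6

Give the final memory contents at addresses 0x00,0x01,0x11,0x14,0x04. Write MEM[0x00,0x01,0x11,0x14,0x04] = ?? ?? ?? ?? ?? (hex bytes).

[0] 0x1e->0x0d len=5 : 73 a0 ad b1 a8
[1] 0x01->0x0d len=8 : e2 3d 00 69 63 e8 9b 21
[2] 0x09->0x14 len=7 : be eb 3b f7 e2 3d 00
[3] 0x19->0x00 len=8 : 3d 00 fc 24 b1 73 a0 ad
[4] 0x19->0x0c len=6 : 3d 00 fc 24 b1 73
query mem[0x00]=0x3d, mem[0x01]=0x00, mem[0x11]=0x73, mem[0x14]=0xbe, mem[0x04]=0xb1

MEM[0x00,0x01,0x11,0x14,0x04] = 3d 00 73 be b1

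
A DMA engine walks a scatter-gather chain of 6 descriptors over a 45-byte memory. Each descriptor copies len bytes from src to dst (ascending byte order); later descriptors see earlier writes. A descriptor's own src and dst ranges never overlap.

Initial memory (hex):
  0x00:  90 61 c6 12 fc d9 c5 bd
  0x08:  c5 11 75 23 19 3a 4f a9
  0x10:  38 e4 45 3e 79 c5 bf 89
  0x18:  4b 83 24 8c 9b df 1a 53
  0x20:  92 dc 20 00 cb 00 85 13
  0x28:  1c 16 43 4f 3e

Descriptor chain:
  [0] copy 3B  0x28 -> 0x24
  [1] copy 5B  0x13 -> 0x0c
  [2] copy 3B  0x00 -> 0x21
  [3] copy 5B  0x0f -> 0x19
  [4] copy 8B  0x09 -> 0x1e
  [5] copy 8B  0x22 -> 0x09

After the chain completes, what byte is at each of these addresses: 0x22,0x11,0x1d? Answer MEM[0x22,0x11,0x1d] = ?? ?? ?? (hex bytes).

MEM[0x22,0x11,0x1d] = 79 e4 3e

#0 dst[0x24+3] := {0x1c,0x16,0x43}
#1 dst[0x0c+5] := {0x3e,0x79,0xc5,0xbf,0x89}
#2 dst[0x21+3] := {0x90,0x61,0xc6}
#3 dst[0x19+5] := {0xbf,0x89,0xe4,0x45,0x3e}
#4 dst[0x1e+8] := {0x11,0x75,0x23,0x3e,0x79,0xc5,0xbf,0x89}
#5 dst[0x09+8] := {0x79,0xc5,0xbf,0x89,0x43,0x13,0x1c,0x16}
query mem[0x22]=0x79, mem[0x11]=0xe4, mem[0x1d]=0x3e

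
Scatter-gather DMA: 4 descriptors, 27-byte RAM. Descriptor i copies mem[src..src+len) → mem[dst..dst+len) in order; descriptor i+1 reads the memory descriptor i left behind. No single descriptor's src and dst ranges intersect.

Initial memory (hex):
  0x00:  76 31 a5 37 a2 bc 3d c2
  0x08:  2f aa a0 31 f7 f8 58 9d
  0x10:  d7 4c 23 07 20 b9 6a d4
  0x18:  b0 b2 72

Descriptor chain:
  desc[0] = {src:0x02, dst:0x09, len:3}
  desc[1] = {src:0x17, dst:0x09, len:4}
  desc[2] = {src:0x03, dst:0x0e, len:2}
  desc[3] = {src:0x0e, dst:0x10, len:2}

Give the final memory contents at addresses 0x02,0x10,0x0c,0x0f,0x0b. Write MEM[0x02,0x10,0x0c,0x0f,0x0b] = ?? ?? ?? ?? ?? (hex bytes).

  after D0: wrote 3B at 0x09 = a537a2
  after D1: wrote 4B at 0x09 = d4b0b272
  after D2: wrote 2B at 0x0e = 37a2
  after D3: wrote 2B at 0x10 = 37a2
query mem[0x02]=0xa5, mem[0x10]=0x37, mem[0x0c]=0x72, mem[0x0f]=0xa2, mem[0x0b]=0xb2

MEM[0x02,0x10,0x0c,0x0f,0x0b] = a5 37 72 a2 b2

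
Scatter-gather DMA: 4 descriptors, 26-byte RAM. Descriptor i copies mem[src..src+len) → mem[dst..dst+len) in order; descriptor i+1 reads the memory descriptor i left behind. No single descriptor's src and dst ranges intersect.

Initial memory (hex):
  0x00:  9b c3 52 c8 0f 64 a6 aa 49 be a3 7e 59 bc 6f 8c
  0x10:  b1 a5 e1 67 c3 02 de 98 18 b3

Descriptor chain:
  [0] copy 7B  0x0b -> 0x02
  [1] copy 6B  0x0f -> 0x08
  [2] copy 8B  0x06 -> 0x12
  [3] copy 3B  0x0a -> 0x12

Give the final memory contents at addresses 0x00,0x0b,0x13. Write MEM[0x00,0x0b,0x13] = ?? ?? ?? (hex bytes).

  after D0: wrote 7B at 0x02 = 7e59bc6f8cb1a5
  after D1: wrote 6B at 0x08 = 8cb1a5e167c3
  after D2: wrote 8B at 0x12 = 8cb18cb1a5e167c3
  after D3: wrote 3B at 0x12 = a5e167
query mem[0x00]=0x9b, mem[0x0b]=0xe1, mem[0x13]=0xe1

MEM[0x00,0x0b,0x13] = 9b e1 e1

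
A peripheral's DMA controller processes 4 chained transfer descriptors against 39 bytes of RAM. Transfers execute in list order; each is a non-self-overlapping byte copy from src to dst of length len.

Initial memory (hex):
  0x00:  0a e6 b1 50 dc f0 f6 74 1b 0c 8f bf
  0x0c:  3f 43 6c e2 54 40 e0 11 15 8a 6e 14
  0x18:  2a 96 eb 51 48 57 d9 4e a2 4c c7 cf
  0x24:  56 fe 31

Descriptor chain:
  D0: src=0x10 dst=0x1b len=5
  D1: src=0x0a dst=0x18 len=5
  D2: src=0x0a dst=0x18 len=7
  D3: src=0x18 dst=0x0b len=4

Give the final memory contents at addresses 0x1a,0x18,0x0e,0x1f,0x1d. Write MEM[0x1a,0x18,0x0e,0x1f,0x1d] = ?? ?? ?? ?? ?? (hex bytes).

MEM[0x1a,0x18,0x0e,0x1f,0x1d] = 3f 8f 43 15 e2

  after D0: wrote 5B at 0x1b = 5440e01115
  after D1: wrote 5B at 0x18 = 8fbf3f436c
  after D2: wrote 7B at 0x18 = 8fbf3f436ce254
  after D3: wrote 4B at 0x0b = 8fbf3f43
query mem[0x1a]=0x3f, mem[0x18]=0x8f, mem[0x0e]=0x43, mem[0x1f]=0x15, mem[0x1d]=0xe2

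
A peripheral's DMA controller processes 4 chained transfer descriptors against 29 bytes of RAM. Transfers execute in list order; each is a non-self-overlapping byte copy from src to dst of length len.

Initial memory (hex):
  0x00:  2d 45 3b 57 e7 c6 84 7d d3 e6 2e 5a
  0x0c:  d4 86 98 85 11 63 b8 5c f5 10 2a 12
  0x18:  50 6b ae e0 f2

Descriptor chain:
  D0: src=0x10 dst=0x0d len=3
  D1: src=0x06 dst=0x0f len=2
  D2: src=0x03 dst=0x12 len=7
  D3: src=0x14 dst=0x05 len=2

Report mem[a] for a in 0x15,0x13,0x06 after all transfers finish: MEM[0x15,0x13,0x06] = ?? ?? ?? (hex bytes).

MEM[0x15,0x13,0x06] = 84 e7 84

  after D0: wrote 3B at 0x0d = 1163b8
  after D1: wrote 2B at 0x0f = 847d
  after D2: wrote 7B at 0x12 = 57e7c6847dd3e6
  after D3: wrote 2B at 0x05 = c684
query mem[0x15]=0x84, mem[0x13]=0xe7, mem[0x06]=0x84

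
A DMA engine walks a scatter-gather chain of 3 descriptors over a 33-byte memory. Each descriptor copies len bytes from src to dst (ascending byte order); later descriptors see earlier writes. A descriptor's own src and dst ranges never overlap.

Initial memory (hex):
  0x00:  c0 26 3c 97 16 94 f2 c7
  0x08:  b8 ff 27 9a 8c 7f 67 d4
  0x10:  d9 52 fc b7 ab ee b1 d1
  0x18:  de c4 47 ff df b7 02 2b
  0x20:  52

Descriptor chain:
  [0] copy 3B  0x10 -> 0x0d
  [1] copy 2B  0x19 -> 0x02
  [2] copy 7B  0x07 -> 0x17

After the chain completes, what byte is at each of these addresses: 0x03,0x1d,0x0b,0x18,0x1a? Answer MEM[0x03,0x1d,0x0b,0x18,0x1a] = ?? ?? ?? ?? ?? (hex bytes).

  after D0: wrote 3B at 0x0d = d952fc
  after D1: wrote 2B at 0x02 = c447
  after D2: wrote 7B at 0x17 = c7b8ff279a8cd9
query mem[0x03]=0x47, mem[0x1d]=0xd9, mem[0x0b]=0x9a, mem[0x18]=0xb8, mem[0x1a]=0x27

MEM[0x03,0x1d,0x0b,0x18,0x1a] = 47 d9 9a b8 27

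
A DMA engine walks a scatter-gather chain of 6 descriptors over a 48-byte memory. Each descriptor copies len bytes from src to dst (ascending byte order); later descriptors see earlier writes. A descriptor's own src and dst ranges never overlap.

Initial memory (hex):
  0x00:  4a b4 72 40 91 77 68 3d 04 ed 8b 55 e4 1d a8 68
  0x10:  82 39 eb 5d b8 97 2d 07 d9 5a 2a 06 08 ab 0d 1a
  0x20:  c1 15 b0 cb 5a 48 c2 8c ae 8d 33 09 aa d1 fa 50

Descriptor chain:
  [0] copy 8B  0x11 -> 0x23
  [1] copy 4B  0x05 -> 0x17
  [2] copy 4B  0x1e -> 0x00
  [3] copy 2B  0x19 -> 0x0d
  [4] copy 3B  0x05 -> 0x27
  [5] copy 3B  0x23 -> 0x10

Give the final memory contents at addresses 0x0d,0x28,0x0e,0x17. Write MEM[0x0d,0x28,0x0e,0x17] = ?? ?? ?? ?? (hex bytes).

MEM[0x0d,0x28,0x0e,0x17] = 3d 68 04 77

[0] 0x11->0x23 len=8 : 39 eb 5d b8 97 2d 07 d9
[1] 0x05->0x17 len=4 : 77 68 3d 04
[2] 0x1e->0x00 len=4 : 0d 1a c1 15
[3] 0x19->0x0d len=2 : 3d 04
[4] 0x05->0x27 len=3 : 77 68 3d
[5] 0x23->0x10 len=3 : 39 eb 5d
query mem[0x0d]=0x3d, mem[0x28]=0x68, mem[0x0e]=0x04, mem[0x17]=0x77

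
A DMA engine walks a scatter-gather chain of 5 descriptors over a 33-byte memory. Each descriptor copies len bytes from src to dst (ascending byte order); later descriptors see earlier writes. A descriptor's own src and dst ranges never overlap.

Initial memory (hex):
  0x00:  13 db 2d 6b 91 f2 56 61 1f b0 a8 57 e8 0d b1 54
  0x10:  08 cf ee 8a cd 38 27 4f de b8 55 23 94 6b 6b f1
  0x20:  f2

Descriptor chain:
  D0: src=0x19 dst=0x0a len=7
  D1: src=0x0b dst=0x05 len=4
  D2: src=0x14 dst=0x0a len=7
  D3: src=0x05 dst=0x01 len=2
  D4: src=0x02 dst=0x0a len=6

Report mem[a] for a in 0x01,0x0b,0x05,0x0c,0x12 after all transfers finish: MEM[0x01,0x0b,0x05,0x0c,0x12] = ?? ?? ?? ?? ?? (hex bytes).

MEM[0x01,0x0b,0x05,0x0c,0x12] = 55 6b 55 91 ee

#0 dst[0x0a+7] := {0xb8,0x55,0x23,0x94,0x6b,0x6b,0xf1}
#1 dst[0x05+4] := {0x55,0x23,0x94,0x6b}
#2 dst[0x0a+7] := {0xcd,0x38,0x27,0x4f,0xde,0xb8,0x55}
#3 dst[0x01+2] := {0x55,0x23}
#4 dst[0x0a+6] := {0x23,0x6b,0x91,0x55,0x23,0x94}
query mem[0x01]=0x55, mem[0x0b]=0x6b, mem[0x05]=0x55, mem[0x0c]=0x91, mem[0x12]=0xee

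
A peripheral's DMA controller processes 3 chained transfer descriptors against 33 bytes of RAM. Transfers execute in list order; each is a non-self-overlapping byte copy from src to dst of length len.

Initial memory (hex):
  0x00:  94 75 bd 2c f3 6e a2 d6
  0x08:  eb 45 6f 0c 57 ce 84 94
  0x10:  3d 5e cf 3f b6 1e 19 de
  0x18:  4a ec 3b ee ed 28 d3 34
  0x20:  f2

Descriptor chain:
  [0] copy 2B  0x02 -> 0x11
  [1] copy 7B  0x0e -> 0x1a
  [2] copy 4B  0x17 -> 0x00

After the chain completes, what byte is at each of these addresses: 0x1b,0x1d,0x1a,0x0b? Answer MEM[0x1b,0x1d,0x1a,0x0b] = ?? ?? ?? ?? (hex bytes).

  after D0: wrote 2B at 0x11 = bd2c
  after D1: wrote 7B at 0x1a = 84943dbd2c3fb6
  after D2: wrote 4B at 0x00 = de4aec84
query mem[0x1b]=0x94, mem[0x1d]=0xbd, mem[0x1a]=0x84, mem[0x0b]=0x0c

MEM[0x1b,0x1d,0x1a,0x0b] = 94 bd 84 0c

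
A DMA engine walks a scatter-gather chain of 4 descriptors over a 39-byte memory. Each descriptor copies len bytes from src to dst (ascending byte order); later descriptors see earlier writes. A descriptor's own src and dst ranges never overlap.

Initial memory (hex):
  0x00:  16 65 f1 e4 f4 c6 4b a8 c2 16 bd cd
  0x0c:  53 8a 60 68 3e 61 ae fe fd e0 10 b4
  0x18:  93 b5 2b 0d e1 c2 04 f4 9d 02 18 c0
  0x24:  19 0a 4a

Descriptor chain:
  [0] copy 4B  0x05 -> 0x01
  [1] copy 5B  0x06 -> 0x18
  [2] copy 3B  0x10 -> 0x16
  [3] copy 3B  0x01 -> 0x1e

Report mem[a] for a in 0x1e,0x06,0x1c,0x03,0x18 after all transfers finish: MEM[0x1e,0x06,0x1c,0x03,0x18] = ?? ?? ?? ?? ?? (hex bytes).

MEM[0x1e,0x06,0x1c,0x03,0x18] = c6 4b bd a8 ae

  after D0: wrote 4B at 0x01 = c64ba8c2
  after D1: wrote 5B at 0x18 = 4ba8c216bd
  after D2: wrote 3B at 0x16 = 3e61ae
  after D3: wrote 3B at 0x1e = c64ba8
query mem[0x1e]=0xc6, mem[0x06]=0x4b, mem[0x1c]=0xbd, mem[0x03]=0xa8, mem[0x18]=0xae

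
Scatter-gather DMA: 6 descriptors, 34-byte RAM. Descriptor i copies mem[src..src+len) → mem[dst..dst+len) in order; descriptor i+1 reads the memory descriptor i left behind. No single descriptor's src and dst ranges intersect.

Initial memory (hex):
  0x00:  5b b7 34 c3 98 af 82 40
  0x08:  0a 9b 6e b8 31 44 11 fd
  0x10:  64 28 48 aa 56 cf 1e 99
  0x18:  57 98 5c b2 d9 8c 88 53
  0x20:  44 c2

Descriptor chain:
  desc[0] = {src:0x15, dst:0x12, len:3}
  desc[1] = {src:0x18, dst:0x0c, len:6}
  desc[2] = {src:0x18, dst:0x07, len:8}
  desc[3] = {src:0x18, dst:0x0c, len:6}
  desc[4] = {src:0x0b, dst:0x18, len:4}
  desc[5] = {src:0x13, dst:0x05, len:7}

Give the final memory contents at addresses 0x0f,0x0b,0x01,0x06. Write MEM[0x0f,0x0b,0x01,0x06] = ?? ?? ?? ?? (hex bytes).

MEM[0x0f,0x0b,0x01,0x06] = b2 57 b7 99

[0] 0x15->0x12 len=3 : cf 1e 99
[1] 0x18->0x0c len=6 : 57 98 5c b2 d9 8c
[2] 0x18->0x07 len=8 : 57 98 5c b2 d9 8c 88 53
[3] 0x18->0x0c len=6 : 57 98 5c b2 d9 8c
[4] 0x0b->0x18 len=4 : d9 57 98 5c
[5] 0x13->0x05 len=7 : 1e 99 cf 1e 99 d9 57
query mem[0x0f]=0xb2, mem[0x0b]=0x57, mem[0x01]=0xb7, mem[0x06]=0x99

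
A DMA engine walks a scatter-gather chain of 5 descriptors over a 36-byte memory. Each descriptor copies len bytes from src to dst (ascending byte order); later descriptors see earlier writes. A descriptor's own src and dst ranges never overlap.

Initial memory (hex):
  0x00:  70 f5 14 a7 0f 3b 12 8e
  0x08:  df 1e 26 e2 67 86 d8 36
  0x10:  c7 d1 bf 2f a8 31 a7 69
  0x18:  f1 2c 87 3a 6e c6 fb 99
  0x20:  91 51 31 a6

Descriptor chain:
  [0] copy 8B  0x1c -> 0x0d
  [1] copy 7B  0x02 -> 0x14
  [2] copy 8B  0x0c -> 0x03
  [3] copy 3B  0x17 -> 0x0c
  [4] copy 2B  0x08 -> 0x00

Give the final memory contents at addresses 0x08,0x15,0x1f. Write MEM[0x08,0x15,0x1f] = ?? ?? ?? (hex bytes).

MEM[0x08,0x15,0x1f] = 91 a7 99

[0] 0x1c->0x0d len=8 : 6e c6 fb 99 91 51 31 a6
[1] 0x02->0x14 len=7 : 14 a7 0f 3b 12 8e df
[2] 0x0c->0x03 len=8 : 67 6e c6 fb 99 91 51 31
[3] 0x17->0x0c len=3 : 3b 12 8e
[4] 0x08->0x00 len=2 : 91 51
query mem[0x08]=0x91, mem[0x15]=0xa7, mem[0x1f]=0x99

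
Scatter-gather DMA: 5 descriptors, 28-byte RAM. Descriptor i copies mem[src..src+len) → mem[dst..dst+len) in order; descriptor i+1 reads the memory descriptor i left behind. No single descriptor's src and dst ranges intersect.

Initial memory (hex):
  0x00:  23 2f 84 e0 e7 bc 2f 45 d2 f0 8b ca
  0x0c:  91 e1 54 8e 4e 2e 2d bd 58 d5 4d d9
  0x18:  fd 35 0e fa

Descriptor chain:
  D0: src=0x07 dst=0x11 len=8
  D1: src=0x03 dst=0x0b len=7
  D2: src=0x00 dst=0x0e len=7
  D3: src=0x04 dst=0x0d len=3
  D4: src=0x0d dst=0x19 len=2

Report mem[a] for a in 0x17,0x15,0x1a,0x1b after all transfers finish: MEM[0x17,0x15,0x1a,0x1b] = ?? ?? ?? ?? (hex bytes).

[0] 0x07->0x11 len=8 : 45 d2 f0 8b ca 91 e1 54
[1] 0x03->0x0b len=7 : e0 e7 bc 2f 45 d2 f0
[2] 0x00->0x0e len=7 : 23 2f 84 e0 e7 bc 2f
[3] 0x04->0x0d len=3 : e7 bc 2f
[4] 0x0d->0x19 len=2 : e7 bc
query mem[0x17]=0xe1, mem[0x15]=0xca, mem[0x1a]=0xbc, mem[0x1b]=0xfa

MEM[0x17,0x15,0x1a,0x1b] = e1 ca bc fa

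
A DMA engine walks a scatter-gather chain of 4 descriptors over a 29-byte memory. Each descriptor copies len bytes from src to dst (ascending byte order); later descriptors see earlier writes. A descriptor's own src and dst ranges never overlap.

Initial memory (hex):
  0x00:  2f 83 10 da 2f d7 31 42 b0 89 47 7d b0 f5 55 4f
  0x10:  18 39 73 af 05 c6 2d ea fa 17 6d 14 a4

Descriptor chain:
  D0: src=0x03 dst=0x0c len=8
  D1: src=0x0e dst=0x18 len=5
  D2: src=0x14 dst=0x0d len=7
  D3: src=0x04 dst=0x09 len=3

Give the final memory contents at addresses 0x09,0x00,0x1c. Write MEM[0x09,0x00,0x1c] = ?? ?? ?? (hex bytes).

  after D0: wrote 8B at 0x0c = da2fd73142b08947
  after D1: wrote 5B at 0x18 = d73142b089
  after D2: wrote 7B at 0x0d = 05c62dead73142
  after D3: wrote 3B at 0x09 = 2fd731
query mem[0x09]=0x2f, mem[0x00]=0x2f, mem[0x1c]=0x89

MEM[0x09,0x00,0x1c] = 2f 2f 89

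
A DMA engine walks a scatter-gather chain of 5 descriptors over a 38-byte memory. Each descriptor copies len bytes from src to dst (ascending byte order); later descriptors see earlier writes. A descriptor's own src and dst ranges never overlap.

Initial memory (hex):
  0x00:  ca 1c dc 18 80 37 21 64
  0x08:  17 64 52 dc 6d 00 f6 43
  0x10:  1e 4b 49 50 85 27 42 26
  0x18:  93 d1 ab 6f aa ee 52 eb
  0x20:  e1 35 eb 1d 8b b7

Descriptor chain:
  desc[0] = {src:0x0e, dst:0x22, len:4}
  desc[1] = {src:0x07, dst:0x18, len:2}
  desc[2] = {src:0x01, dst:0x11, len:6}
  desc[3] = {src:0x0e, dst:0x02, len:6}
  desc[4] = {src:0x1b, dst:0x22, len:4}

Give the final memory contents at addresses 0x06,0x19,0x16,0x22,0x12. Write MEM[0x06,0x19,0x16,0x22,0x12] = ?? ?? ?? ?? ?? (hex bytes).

MEM[0x06,0x19,0x16,0x22,0x12] = dc 17 21 6f dc

  after D0: wrote 4B at 0x22 = f6431e4b
  after D1: wrote 2B at 0x18 = 6417
  after D2: wrote 6B at 0x11 = 1cdc18803721
  after D3: wrote 6B at 0x02 = f6431e1cdc18
  after D4: wrote 4B at 0x22 = 6faaee52
query mem[0x06]=0xdc, mem[0x19]=0x17, mem[0x16]=0x21, mem[0x22]=0x6f, mem[0x12]=0xdc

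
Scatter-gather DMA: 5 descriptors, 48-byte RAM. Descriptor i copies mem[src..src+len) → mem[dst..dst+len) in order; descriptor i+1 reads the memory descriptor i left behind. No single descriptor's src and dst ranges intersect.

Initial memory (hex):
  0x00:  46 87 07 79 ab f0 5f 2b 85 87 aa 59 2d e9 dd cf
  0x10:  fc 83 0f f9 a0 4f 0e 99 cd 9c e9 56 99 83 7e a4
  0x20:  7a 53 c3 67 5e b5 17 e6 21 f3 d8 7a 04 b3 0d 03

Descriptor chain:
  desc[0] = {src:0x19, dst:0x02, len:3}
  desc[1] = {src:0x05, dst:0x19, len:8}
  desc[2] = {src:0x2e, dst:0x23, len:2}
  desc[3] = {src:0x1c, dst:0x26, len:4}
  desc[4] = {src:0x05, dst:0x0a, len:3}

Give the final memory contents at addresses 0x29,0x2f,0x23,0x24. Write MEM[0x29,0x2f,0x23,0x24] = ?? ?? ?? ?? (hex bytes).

MEM[0x29,0x2f,0x23,0x24] = 59 03 0d 03

D0: mem[0x02..0x04] <- [9c e9 56]
D1: mem[0x19..0x20] <- [f0 5f 2b 85 87 aa 59 2d]
D2: mem[0x23..0x24] <- [0d 03]
D3: mem[0x26..0x29] <- [85 87 aa 59]
D4: mem[0x0a..0x0c] <- [f0 5f 2b]
query mem[0x29]=0x59, mem[0x2f]=0x03, mem[0x23]=0x0d, mem[0x24]=0x03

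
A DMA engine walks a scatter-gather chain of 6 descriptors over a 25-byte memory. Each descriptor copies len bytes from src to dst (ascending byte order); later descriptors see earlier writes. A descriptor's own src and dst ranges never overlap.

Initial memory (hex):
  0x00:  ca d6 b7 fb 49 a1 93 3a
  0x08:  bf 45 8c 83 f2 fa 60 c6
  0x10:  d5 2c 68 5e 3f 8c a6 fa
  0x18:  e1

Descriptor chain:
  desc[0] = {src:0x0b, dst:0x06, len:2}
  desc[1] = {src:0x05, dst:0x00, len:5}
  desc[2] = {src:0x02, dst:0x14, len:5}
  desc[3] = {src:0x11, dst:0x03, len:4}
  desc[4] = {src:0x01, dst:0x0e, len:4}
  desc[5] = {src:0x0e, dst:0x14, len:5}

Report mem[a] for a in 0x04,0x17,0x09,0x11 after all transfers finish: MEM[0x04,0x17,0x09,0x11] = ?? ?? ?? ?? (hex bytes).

MEM[0x04,0x17,0x09,0x11] = 68 68 45 68

  after D0: wrote 2B at 0x06 = 83f2
  after D1: wrote 5B at 0x00 = a183f2bf45
  after D2: wrote 5B at 0x14 = f2bf45a183
  after D3: wrote 4B at 0x03 = 2c685ef2
  after D4: wrote 4B at 0x0e = 83f22c68
  after D5: wrote 5B at 0x14 = 83f22c6868
query mem[0x04]=0x68, mem[0x17]=0x68, mem[0x09]=0x45, mem[0x11]=0x68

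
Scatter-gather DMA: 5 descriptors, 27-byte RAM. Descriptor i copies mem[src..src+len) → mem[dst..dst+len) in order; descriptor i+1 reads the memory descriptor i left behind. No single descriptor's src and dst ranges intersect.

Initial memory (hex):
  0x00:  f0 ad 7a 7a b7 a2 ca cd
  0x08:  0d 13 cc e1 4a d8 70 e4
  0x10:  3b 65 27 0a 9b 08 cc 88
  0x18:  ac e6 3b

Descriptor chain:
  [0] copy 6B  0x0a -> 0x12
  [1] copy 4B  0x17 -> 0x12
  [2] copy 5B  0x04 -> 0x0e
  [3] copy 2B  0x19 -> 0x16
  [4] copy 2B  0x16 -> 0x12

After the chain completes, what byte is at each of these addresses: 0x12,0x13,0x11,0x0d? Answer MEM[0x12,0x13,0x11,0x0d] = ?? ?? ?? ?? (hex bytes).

D0: mem[0x12..0x17] <- [cc e1 4a d8 70 e4]
D1: mem[0x12..0x15] <- [e4 ac e6 3b]
D2: mem[0x0e..0x12] <- [b7 a2 ca cd 0d]
D3: mem[0x16..0x17] <- [e6 3b]
D4: mem[0x12..0x13] <- [e6 3b]
query mem[0x12]=0xe6, mem[0x13]=0x3b, mem[0x11]=0xcd, mem[0x0d]=0xd8

MEM[0x12,0x13,0x11,0x0d] = e6 3b cd d8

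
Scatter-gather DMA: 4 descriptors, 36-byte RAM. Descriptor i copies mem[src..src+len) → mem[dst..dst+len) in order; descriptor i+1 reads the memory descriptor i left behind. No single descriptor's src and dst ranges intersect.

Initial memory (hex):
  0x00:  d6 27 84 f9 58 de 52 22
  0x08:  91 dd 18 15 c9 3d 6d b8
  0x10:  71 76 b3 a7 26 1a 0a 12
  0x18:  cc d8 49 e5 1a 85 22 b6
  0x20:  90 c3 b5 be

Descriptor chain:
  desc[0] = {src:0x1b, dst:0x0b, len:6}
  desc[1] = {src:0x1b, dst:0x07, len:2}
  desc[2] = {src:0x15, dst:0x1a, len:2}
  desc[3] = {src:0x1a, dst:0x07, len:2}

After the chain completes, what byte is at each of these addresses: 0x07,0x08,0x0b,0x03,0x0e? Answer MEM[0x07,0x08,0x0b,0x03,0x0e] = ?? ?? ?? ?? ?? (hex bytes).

MEM[0x07,0x08,0x0b,0x03,0x0e] = 1a 0a e5 f9 22

D0: mem[0x0b..0x10] <- [e5 1a 85 22 b6 90]
D1: mem[0x07..0x08] <- [e5 1a]
D2: mem[0x1a..0x1b] <- [1a 0a]
D3: mem[0x07..0x08] <- [1a 0a]
query mem[0x07]=0x1a, mem[0x08]=0x0a, mem[0x0b]=0xe5, mem[0x03]=0xf9, mem[0x0e]=0x22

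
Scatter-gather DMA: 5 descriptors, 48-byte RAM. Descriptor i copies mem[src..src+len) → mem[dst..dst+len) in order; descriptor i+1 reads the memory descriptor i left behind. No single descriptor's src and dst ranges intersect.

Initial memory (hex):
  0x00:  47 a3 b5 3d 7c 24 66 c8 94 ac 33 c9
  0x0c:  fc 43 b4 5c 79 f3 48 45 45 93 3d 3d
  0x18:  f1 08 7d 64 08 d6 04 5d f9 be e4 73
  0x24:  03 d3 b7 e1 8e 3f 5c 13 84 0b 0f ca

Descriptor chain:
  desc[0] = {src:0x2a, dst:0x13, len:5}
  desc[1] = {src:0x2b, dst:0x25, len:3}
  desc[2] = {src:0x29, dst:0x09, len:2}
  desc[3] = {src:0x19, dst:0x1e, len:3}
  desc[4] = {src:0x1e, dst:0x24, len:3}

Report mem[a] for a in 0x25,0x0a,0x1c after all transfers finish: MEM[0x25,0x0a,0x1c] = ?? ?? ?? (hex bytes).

MEM[0x25,0x0a,0x1c] = 7d 5c 08

  after D0: wrote 5B at 0x13 = 5c13840b0f
  after D1: wrote 3B at 0x25 = 13840b
  after D2: wrote 2B at 0x09 = 3f5c
  after D3: wrote 3B at 0x1e = 087d64
  after D4: wrote 3B at 0x24 = 087d64
query mem[0x25]=0x7d, mem[0x0a]=0x5c, mem[0x1c]=0x08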